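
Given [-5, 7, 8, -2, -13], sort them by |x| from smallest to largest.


Compute absolute values:
  |-5| = 5
  |7| = 7
  |8| = 8
  |-2| = 2
  |-13| = 13
Absolute values in increasing order: 2 < 5 < 7 < 8 < 13
Listing the original numbers in that order gives the answer.
Final answer: [-2, -5, 7, 8, -13]


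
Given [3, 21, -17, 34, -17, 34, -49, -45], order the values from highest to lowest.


Original list: [3, 21, -17, 34, -17, 34, -49, -45]
Repeatedly take the largest remaining element:
  Remaining [3, 21, -17, 34, -17, 34, -49, -45] -> largest is 34
  Remaining [3, 21, -17, -17, 34, -49, -45] -> largest is 34
  Remaining [3, 21, -17, -17, -49, -45] -> largest is 21
  Remaining [3, -17, -17, -49, -45] -> largest is 3
  Remaining [-17, -17, -49, -45] -> largest is -17
  Remaining [-17, -49, -45] -> largest is -17
  Remaining [-49, -45] -> largest is -45
  Remaining [-49] -> largest is -49
Collecting the picks in order gives the descending list.
Final answer: [34, 34, 21, 3, -17, -17, -45, -49]


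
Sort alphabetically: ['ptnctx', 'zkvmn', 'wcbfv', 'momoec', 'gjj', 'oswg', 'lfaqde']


Compare strings character by character (the first differing letter decides):
  'gjj' < 'lfaqde' since 'g' < 'l' at position 1
  'lfaqde' < 'momoec' since 'l' < 'm' at position 1
  'momoec' < 'oswg' since 'm' < 'o' at position 1
  'oswg' < 'ptnctx' since 'o' < 'p' at position 1
  'ptnctx' < 'wcbfv' since 'p' < 'w' at position 1
  'wcbfv' < 'zkvmn' since 'w' < 'z' at position 1
Chaining these comparisons gives the alphabetical order.
Final answer: ['gjj', 'lfaqde', 'momoec', 'oswg', 'ptnctx', 'wcbfv', 'zkvmn']


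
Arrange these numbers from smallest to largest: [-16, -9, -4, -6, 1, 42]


Original list: [-16, -9, -4, -6, 1, 42]
Repeatedly take the smallest remaining element:
  Remaining [-16, -9, -4, -6, 1, 42] -> smallest is -16
  Remaining [-9, -4, -6, 1, 42] -> smallest is -9
  Remaining [-4, -6, 1, 42] -> smallest is -6
  Remaining [-4, 1, 42] -> smallest is -4
  Remaining [1, 42] -> smallest is 1
  Remaining [42] -> smallest is 42
Collecting the picks in order gives the sorted list.
Final answer: [-16, -9, -6, -4, 1, 42]


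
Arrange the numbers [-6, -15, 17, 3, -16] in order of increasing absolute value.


Compute absolute values:
  |-6| = 6
  |-15| = 15
  |17| = 17
  |3| = 3
  |-16| = 16
Absolute values in increasing order: 3 < 6 < 15 < 16 < 17
Listing the original numbers in that order gives the answer.
Final answer: [3, -6, -15, -16, 17]


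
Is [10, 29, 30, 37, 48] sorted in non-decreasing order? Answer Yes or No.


Check consecutive pairs:
  10 <= 29? True
  29 <= 30? True
  30 <= 37? True
  37 <= 48? True
Every consecutive pair is in order, so the list is non-decreasing.
Final answer: Yes


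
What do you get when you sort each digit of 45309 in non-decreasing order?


The number 45309 has digits: 4, 5, 3, 0, 9
Sorted: 0, 3, 4, 5, 9
Joining the sorted digits gives the result.
Final answer: 03459


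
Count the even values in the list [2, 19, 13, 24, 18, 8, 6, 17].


Check each element:
  2 is even
  19 is odd
  13 is odd
  24 is even
  18 is even
  8 is even
  6 is even
  17 is odd
Evens: [2, 24, 18, 8, 6]
Count of evens = 5
Final answer: 5


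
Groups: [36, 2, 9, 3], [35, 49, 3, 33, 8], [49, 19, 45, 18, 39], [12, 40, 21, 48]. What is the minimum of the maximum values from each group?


Find max of each group:
  Group 1: [36, 2, 9, 3] -> max = 36
  Group 2: [35, 49, 3, 33, 8] -> max = 49
  Group 3: [49, 19, 45, 18, 39] -> max = 49
  Group 4: [12, 40, 21, 48] -> max = 48
Maxes: [36, 49, 49, 48]
Minimum of maxes = 36
Final answer: 36


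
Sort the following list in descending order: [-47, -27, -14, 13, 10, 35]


Original list: [-47, -27, -14, 13, 10, 35]
Repeatedly take the largest remaining element:
  Remaining [-47, -27, -14, 13, 10, 35] -> largest is 35
  Remaining [-47, -27, -14, 13, 10] -> largest is 13
  Remaining [-47, -27, -14, 10] -> largest is 10
  Remaining [-47, -27, -14] -> largest is -14
  Remaining [-47, -27] -> largest is -27
  Remaining [-47] -> largest is -47
Collecting the picks in order gives the descending list.
Final answer: [35, 13, 10, -14, -27, -47]


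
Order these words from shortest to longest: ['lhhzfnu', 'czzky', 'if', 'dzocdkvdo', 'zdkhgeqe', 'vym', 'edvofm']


Compute lengths:
  'lhhzfnu' has length 7
  'czzky' has length 5
  'if' has length 2
  'dzocdkvdo' has length 9
  'zdkhgeqe' has length 8
  'vym' has length 3
  'edvofm' has length 6
Lengths in increasing order: 2 < 3 < 5 < 6 < 7 < 8 < 9
Listing the words in that order gives the answer.
Final answer: ['if', 'vym', 'czzky', 'edvofm', 'lhhzfnu', 'zdkhgeqe', 'dzocdkvdo']


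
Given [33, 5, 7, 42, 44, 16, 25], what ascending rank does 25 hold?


Sort ascending: [5, 7, 16, 25, 33, 42, 44]
Find 25 in the sorted list.
25 is at position 4 (1-indexed).
Final answer: 4


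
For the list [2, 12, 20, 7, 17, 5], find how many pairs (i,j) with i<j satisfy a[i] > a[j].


For each element, count the later elements that are smaller than it:
  2 (index 0): smaller elements after it = [] -> 0
  12 (index 1): smaller elements after it = [7, 5] -> 2
  20 (index 2): smaller elements after it = [7, 17, 5] -> 3
  7 (index 3): smaller elements after it = [5] -> 1
  17 (index 4): smaller elements after it = [5] -> 1
Total inversions = 0 + 2 + 3 + 1 + 1 = 7
Final answer: 7


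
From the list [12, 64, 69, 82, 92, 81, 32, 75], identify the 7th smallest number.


Sort ascending: [12, 32, 64, 69, 75, 81, 82, 92]
The 7th element (1-indexed) is at index 6.
Value = 82
Final answer: 82


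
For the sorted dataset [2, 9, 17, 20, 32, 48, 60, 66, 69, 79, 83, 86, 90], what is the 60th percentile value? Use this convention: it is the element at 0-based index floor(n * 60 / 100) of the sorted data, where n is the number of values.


The dataset has n = 13 elements.
Index = floor(13 * 60 / 100) = floor(780 / 100) = floor(7.8) = 7
Counting from index 0 in the sorted data, the element at index 7 is 66.
Final answer: 66


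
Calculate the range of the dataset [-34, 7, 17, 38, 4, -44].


Maximum value: 38
Minimum value: -44
Range = 38 - (-44) = 82
Final answer: 82


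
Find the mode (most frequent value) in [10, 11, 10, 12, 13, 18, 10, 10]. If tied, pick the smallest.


Count the frequency of each value:
  10 appears 4 time(s)
  11 appears 1 time(s)
  12 appears 1 time(s)
  13 appears 1 time(s)
  18 appears 1 time(s)
Maximum frequency is 4.
Only 10 reaches that frequency, so it is the mode.
Final answer: 10


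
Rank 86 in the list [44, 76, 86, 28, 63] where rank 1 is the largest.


Sort descending: [86, 76, 63, 44, 28]
Find 86 in the sorted list.
86 is at position 1.
Final answer: 1


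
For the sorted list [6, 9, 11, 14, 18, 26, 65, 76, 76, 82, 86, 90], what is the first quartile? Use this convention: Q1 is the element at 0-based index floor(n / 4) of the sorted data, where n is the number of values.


The list has n = 12 elements.
Q1 index = floor(12 / 4) = floor(3) = 3
Counting from index 0 in the sorted data, the element at index 3 is 14.
Final answer: 14


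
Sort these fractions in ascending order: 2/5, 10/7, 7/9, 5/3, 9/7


Convert to decimal for comparison:
  2/5 = 0.4
  10/7 = 1.4286
  7/9 = 0.7778
  5/3 = 1.6667
  9/7 = 1.2857
Decimals in increasing order: 0.4 < 0.7778 < 1.2857 < 1.4286 < 1.6667
Writing each back as its fraction gives the sorted order.
Final answer: 2/5, 7/9, 9/7, 10/7, 5/3


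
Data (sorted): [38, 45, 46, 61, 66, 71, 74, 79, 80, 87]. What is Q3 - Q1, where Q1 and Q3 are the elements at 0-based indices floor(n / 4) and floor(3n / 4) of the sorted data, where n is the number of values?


The data has n = 10 elements.
Q1 index = floor(10 / 4) = floor(2.5) = 2; Q3 index = floor(3 * 10 / 4) = floor(7.5) = 7
Q1 = element at index 2 = 46
Q3 = element at index 7 = 79
IQR = 79 - 46 = 33
Final answer: 33


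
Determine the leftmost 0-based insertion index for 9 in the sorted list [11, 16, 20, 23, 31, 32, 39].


List is sorted: [11, 16, 20, 23, 31, 32, 39]
We need the leftmost position where 9 can be inserted, i.e. the first index whose element is >= 9 (or the end of the list if none is).
Binary search with low=0, high=7 (0-based indices):
  low=0, high=7, mid=3: a[3]=23 >= 9, so high = 3
  low=0, high=3, mid=1: a[1]=16 >= 9, so high = 1
  low=0, high=1, mid=0: a[0]=11 >= 9, so high = 0
Now low = high = 0, so the insertion index is 0.
Final answer: 0


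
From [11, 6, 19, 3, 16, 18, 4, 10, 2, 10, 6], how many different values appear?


List all unique values:
Distinct values: [2, 3, 4, 6, 10, 11, 16, 18, 19]
Count = 9
Final answer: 9


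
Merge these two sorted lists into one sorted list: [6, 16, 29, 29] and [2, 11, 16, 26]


List A: [6, 16, 29, 29]
List B: [2, 11, 16, 26]
Repeatedly compare the front elements and take the smaller:
  6 vs 2 -> take 2
  6 vs 11 -> take 6
  16 vs 11 -> take 11
  16 vs 16 -> take 16
  29 vs 16 -> take 16
  29 vs 26 -> take 26
  B is exhausted; append the rest of A: [29, 29]
Final answer: [2, 6, 11, 16, 16, 26, 29, 29]


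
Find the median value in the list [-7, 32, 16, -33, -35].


First, sort the list: [-35, -33, -7, 16, 32]
The list has 5 elements (odd count).
The middle index is 2 (0-based), and the element there is -7.
Final answer: -7


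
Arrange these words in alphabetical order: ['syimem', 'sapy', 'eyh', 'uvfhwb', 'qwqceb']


Compare strings character by character (the first differing letter decides):
  'eyh' < 'qwqceb' since 'e' < 'q' at position 1
  'qwqceb' < 'sapy' since 'q' < 's' at position 1
  'sapy' < 'syimem' since 'a' < 'y' at position 2
  'syimem' < 'uvfhwb' since 's' < 'u' at position 1
Chaining these comparisons gives the alphabetical order.
Final answer: ['eyh', 'qwqceb', 'sapy', 'syimem', 'uvfhwb']


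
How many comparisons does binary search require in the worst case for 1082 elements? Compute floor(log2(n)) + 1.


Binary search halves the search space each step.
Maximum comparisons = floor(log2(1082)) + 1
log2(1082) = 10.0795
floor(log2(1082)) = 10, so 10 + 1 = 11
Final answer: 11


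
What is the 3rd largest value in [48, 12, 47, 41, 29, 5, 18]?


Sort descending: [48, 47, 41, 29, 18, 12, 5]
The 3rd element (1-indexed) is at index 2.
Value = 41
Final answer: 41


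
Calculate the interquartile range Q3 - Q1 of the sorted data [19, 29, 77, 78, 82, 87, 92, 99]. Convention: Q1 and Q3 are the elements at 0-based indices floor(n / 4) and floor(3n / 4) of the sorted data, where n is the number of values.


The data has n = 8 elements.
Q1 index = floor(8 / 4) = floor(2) = 2; Q3 index = floor(3 * 8 / 4) = floor(6) = 6
Q1 = element at index 2 = 77
Q3 = element at index 6 = 92
IQR = 92 - 77 = 15
Final answer: 15


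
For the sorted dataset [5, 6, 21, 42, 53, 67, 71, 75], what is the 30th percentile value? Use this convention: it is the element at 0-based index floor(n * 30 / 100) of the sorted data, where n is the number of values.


The dataset has n = 8 elements.
Index = floor(8 * 30 / 100) = floor(240 / 100) = floor(2.4) = 2
Counting from index 0 in the sorted data, the element at index 2 is 21.
Final answer: 21


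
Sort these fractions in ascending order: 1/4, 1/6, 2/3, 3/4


Convert to decimal for comparison:
  1/4 = 0.25
  1/6 = 0.1667
  2/3 = 0.6667
  3/4 = 0.75
Decimals in increasing order: 0.1667 < 0.25 < 0.6667 < 0.75
Writing each back as its fraction gives the sorted order.
Final answer: 1/6, 1/4, 2/3, 3/4


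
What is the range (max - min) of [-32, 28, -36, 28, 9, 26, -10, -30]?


Maximum value: 28
Minimum value: -36
Range = 28 - (-36) = 64
Final answer: 64


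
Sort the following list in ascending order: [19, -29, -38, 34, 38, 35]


Original list: [19, -29, -38, 34, 38, 35]
Repeatedly take the smallest remaining element:
  Remaining [19, -29, -38, 34, 38, 35] -> smallest is -38
  Remaining [19, -29, 34, 38, 35] -> smallest is -29
  Remaining [19, 34, 38, 35] -> smallest is 19
  Remaining [34, 38, 35] -> smallest is 34
  Remaining [38, 35] -> smallest is 35
  Remaining [38] -> smallest is 38
Collecting the picks in order gives the sorted list.
Final answer: [-38, -29, 19, 34, 35, 38]


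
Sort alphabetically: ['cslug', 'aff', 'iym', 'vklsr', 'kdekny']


Compare strings character by character (the first differing letter decides):
  'aff' < 'cslug' since 'a' < 'c' at position 1
  'cslug' < 'iym' since 'c' < 'i' at position 1
  'iym' < 'kdekny' since 'i' < 'k' at position 1
  'kdekny' < 'vklsr' since 'k' < 'v' at position 1
Chaining these comparisons gives the alphabetical order.
Final answer: ['aff', 'cslug', 'iym', 'kdekny', 'vklsr']


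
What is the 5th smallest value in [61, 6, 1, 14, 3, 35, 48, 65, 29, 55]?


Sort ascending: [1, 3, 6, 14, 29, 35, 48, 55, 61, 65]
The 5th element (1-indexed) is at index 4.
Value = 29
Final answer: 29


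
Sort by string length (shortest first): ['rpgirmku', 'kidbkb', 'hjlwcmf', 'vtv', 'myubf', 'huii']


Compute lengths:
  'rpgirmku' has length 8
  'kidbkb' has length 6
  'hjlwcmf' has length 7
  'vtv' has length 3
  'myubf' has length 5
  'huii' has length 4
Lengths in increasing order: 3 < 4 < 5 < 6 < 7 < 8
Listing the words in that order gives the answer.
Final answer: ['vtv', 'huii', 'myubf', 'kidbkb', 'hjlwcmf', 'rpgirmku']


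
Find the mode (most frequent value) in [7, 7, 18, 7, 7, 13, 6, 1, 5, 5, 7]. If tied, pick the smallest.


Count the frequency of each value:
  1 appears 1 time(s)
  5 appears 2 time(s)
  6 appears 1 time(s)
  7 appears 5 time(s)
  13 appears 1 time(s)
  18 appears 1 time(s)
Maximum frequency is 5.
Only 7 reaches that frequency, so it is the mode.
Final answer: 7


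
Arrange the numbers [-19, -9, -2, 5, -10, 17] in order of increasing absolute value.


Compute absolute values:
  |-19| = 19
  |-9| = 9
  |-2| = 2
  |5| = 5
  |-10| = 10
  |17| = 17
Absolute values in increasing order: 2 < 5 < 9 < 10 < 17 < 19
Listing the original numbers in that order gives the answer.
Final answer: [-2, 5, -9, -10, 17, -19]


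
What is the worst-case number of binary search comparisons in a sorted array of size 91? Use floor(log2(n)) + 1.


Binary search halves the search space each step.
Maximum comparisons = floor(log2(91)) + 1
log2(91) = 6.5078
floor(log2(91)) = 6, so 6 + 1 = 7
Final answer: 7


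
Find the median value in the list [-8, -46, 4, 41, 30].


First, sort the list: [-46, -8, 4, 30, 41]
The list has 5 elements (odd count).
The middle index is 2 (0-based), and the element there is 4.
Final answer: 4


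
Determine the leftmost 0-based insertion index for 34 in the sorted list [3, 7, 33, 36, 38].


List is sorted: [3, 7, 33, 36, 38]
We need the leftmost position where 34 can be inserted, i.e. the first index whose element is >= 34 (or the end of the list if none is).
Binary search with low=0, high=5 (0-based indices):
  low=0, high=5, mid=2: a[2]=33 < 34, so low = 3
  low=3, high=5, mid=4: a[4]=38 >= 34, so high = 4
  low=3, high=4, mid=3: a[3]=36 >= 34, so high = 3
Now low = high = 3, so the insertion index is 3.
Final answer: 3


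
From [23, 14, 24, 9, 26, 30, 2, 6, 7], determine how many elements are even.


Check each element:
  23 is odd
  14 is even
  24 is even
  9 is odd
  26 is even
  30 is even
  2 is even
  6 is even
  7 is odd
Evens: [14, 24, 26, 30, 2, 6]
Count of evens = 6
Final answer: 6


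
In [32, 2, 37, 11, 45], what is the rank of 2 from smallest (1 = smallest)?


Sort ascending: [2, 11, 32, 37, 45]
Find 2 in the sorted list.
2 is at position 1 (1-indexed).
Final answer: 1


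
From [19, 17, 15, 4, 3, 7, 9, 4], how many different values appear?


List all unique values:
Distinct values: [3, 4, 7, 9, 15, 17, 19]
Count = 7
Final answer: 7


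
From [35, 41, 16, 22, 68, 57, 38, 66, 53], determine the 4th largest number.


Sort descending: [68, 66, 57, 53, 41, 38, 35, 22, 16]
The 4th element (1-indexed) is at index 3.
Value = 53
Final answer: 53


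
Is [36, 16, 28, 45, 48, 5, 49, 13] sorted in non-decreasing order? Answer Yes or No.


Check consecutive pairs:
  36 <= 16? False
  16 <= 28? True
  28 <= 45? True
  45 <= 48? True
  48 <= 5? False
  5 <= 49? True
  49 <= 13? False
3 consecutive pair(s) are out of order, so the list is not sorted.
Final answer: No


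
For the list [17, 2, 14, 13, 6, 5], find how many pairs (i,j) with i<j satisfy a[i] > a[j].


For each element, count the later elements that are smaller than it:
  17 (index 0): smaller elements after it = [2, 14, 13, 6, 5] -> 5
  2 (index 1): smaller elements after it = [] -> 0
  14 (index 2): smaller elements after it = [13, 6, 5] -> 3
  13 (index 3): smaller elements after it = [6, 5] -> 2
  6 (index 4): smaller elements after it = [5] -> 1
Total inversions = 5 + 0 + 3 + 2 + 1 = 11
Final answer: 11


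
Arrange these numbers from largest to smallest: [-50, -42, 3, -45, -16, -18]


Original list: [-50, -42, 3, -45, -16, -18]
Repeatedly take the largest remaining element:
  Remaining [-50, -42, 3, -45, -16, -18] -> largest is 3
  Remaining [-50, -42, -45, -16, -18] -> largest is -16
  Remaining [-50, -42, -45, -18] -> largest is -18
  Remaining [-50, -42, -45] -> largest is -42
  Remaining [-50, -45] -> largest is -45
  Remaining [-50] -> largest is -50
Collecting the picks in order gives the descending list.
Final answer: [3, -16, -18, -42, -45, -50]


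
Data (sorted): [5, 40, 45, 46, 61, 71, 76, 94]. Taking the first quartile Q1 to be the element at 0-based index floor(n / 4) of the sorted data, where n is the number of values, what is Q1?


The list has n = 8 elements.
Q1 index = floor(8 / 4) = floor(2) = 2
Counting from index 0 in the sorted data, the element at index 2 is 45.
Final answer: 45


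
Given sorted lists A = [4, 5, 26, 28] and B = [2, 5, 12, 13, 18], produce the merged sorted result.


List A: [4, 5, 26, 28]
List B: [2, 5, 12, 13, 18]
Repeatedly compare the front elements and take the smaller:
  4 vs 2 -> take 2
  4 vs 5 -> take 4
  5 vs 5 -> take 5
  26 vs 5 -> take 5
  26 vs 12 -> take 12
  26 vs 13 -> take 13
  26 vs 18 -> take 18
  B is exhausted; append the rest of A: [26, 28]
Final answer: [2, 4, 5, 5, 12, 13, 18, 26, 28]


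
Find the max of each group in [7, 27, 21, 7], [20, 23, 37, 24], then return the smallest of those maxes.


Find max of each group:
  Group 1: [7, 27, 21, 7] -> max = 27
  Group 2: [20, 23, 37, 24] -> max = 37
Maxes: [27, 37]
Minimum of maxes = 27
Final answer: 27


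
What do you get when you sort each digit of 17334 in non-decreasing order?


The number 17334 has digits: 1, 7, 3, 3, 4
Sorted: 1, 3, 3, 4, 7
Joining the sorted digits gives the result.
Final answer: 13347


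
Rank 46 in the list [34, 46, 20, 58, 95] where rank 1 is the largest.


Sort descending: [95, 58, 46, 34, 20]
Find 46 in the sorted list.
46 is at position 3.
Final answer: 3


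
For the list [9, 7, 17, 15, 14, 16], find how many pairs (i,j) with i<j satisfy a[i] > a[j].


For each element, count the later elements that are smaller than it:
  9 (index 0): smaller elements after it = [7] -> 1
  7 (index 1): smaller elements after it = [] -> 0
  17 (index 2): smaller elements after it = [15, 14, 16] -> 3
  15 (index 3): smaller elements after it = [14] -> 1
  14 (index 4): smaller elements after it = [] -> 0
Total inversions = 1 + 0 + 3 + 1 + 0 = 5
Final answer: 5


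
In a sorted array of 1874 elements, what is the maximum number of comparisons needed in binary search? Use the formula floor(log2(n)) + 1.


Binary search halves the search space each step.
Maximum comparisons = floor(log2(1874)) + 1
log2(1874) = 10.8719
floor(log2(1874)) = 10, so 10 + 1 = 11
Final answer: 11


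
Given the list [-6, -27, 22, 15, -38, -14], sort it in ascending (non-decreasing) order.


Original list: [-6, -27, 22, 15, -38, -14]
Repeatedly take the smallest remaining element:
  Remaining [-6, -27, 22, 15, -38, -14] -> smallest is -38
  Remaining [-6, -27, 22, 15, -14] -> smallest is -27
  Remaining [-6, 22, 15, -14] -> smallest is -14
  Remaining [-6, 22, 15] -> smallest is -6
  Remaining [22, 15] -> smallest is 15
  Remaining [22] -> smallest is 22
Collecting the picks in order gives the sorted list.
Final answer: [-38, -27, -14, -6, 15, 22]


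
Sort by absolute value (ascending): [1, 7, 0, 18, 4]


Compute absolute values:
  |1| = 1
  |7| = 7
  |0| = 0
  |18| = 18
  |4| = 4
Absolute values in increasing order: 0 < 1 < 4 < 7 < 18
Listing the original numbers in that order gives the answer.
Final answer: [0, 1, 4, 7, 18]


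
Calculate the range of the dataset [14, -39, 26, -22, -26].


Maximum value: 26
Minimum value: -39
Range = 26 - (-39) = 65
Final answer: 65


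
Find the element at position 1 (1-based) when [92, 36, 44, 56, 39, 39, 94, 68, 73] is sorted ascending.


Sort ascending: [36, 39, 39, 44, 56, 68, 73, 92, 94]
The 1st element (1-indexed) is at index 0.
Value = 36
Final answer: 36


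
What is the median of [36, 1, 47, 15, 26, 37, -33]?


First, sort the list: [-33, 1, 15, 26, 36, 37, 47]
The list has 7 elements (odd count).
The middle index is 3 (0-based), and the element there is 26.
Final answer: 26


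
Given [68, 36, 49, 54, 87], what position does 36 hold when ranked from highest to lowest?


Sort descending: [87, 68, 54, 49, 36]
Find 36 in the sorted list.
36 is at position 5.
Final answer: 5


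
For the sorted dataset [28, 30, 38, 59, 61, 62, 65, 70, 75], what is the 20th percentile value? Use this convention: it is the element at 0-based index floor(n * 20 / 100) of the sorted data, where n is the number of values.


The dataset has n = 9 elements.
Index = floor(9 * 20 / 100) = floor(180 / 100) = floor(1.8) = 1
Counting from index 0 in the sorted data, the element at index 1 is 30.
Final answer: 30


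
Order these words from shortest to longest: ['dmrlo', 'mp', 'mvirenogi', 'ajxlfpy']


Compute lengths:
  'dmrlo' has length 5
  'mp' has length 2
  'mvirenogi' has length 9
  'ajxlfpy' has length 7
Lengths in increasing order: 2 < 5 < 7 < 9
Listing the words in that order gives the answer.
Final answer: ['mp', 'dmrlo', 'ajxlfpy', 'mvirenogi']


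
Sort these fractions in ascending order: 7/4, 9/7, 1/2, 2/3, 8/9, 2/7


Convert to decimal for comparison:
  7/4 = 1.75
  9/7 = 1.2857
  1/2 = 0.5
  2/3 = 0.6667
  8/9 = 0.8889
  2/7 = 0.2857
Decimals in increasing order: 0.2857 < 0.5 < 0.6667 < 0.8889 < 1.2857 < 1.75
Writing each back as its fraction gives the sorted order.
Final answer: 2/7, 1/2, 2/3, 8/9, 9/7, 7/4


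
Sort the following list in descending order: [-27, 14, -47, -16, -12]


Original list: [-27, 14, -47, -16, -12]
Repeatedly take the largest remaining element:
  Remaining [-27, 14, -47, -16, -12] -> largest is 14
  Remaining [-27, -47, -16, -12] -> largest is -12
  Remaining [-27, -47, -16] -> largest is -16
  Remaining [-27, -47] -> largest is -27
  Remaining [-47] -> largest is -47
Collecting the picks in order gives the descending list.
Final answer: [14, -12, -16, -27, -47]


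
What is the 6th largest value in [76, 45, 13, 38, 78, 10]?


Sort descending: [78, 76, 45, 38, 13, 10]
The 6th element (1-indexed) is at index 5.
Value = 10
Final answer: 10


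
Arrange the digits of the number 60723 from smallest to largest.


The number 60723 has digits: 6, 0, 7, 2, 3
Sorted: 0, 2, 3, 6, 7
Joining the sorted digits gives the result.
Final answer: 02367


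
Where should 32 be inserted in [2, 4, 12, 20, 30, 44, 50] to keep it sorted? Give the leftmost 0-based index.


List is sorted: [2, 4, 12, 20, 30, 44, 50]
We need the leftmost position where 32 can be inserted, i.e. the first index whose element is >= 32 (or the end of the list if none is).
Binary search with low=0, high=7 (0-based indices):
  low=0, high=7, mid=3: a[3]=20 < 32, so low = 4
  low=4, high=7, mid=5: a[5]=44 >= 32, so high = 5
  low=4, high=5, mid=4: a[4]=30 < 32, so low = 5
Now low = high = 5, so the insertion index is 5.
Final answer: 5


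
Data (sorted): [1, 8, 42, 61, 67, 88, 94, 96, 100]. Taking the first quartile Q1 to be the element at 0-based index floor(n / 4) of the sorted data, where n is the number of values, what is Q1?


The list has n = 9 elements.
Q1 index = floor(9 / 4) = floor(2.25) = 2
Counting from index 0 in the sorted data, the element at index 2 is 42.
Final answer: 42


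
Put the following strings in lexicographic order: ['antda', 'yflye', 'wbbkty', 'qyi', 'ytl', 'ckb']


Compare strings character by character (the first differing letter decides):
  'antda' < 'ckb' since 'a' < 'c' at position 1
  'ckb' < 'qyi' since 'c' < 'q' at position 1
  'qyi' < 'wbbkty' since 'q' < 'w' at position 1
  'wbbkty' < 'yflye' since 'w' < 'y' at position 1
  'yflye' < 'ytl' since 'f' < 't' at position 2
Chaining these comparisons gives the alphabetical order.
Final answer: ['antda', 'ckb', 'qyi', 'wbbkty', 'yflye', 'ytl']


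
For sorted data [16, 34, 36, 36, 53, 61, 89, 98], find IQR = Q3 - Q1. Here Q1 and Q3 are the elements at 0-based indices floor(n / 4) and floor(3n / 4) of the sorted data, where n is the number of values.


The data has n = 8 elements.
Q1 index = floor(8 / 4) = floor(2) = 2; Q3 index = floor(3 * 8 / 4) = floor(6) = 6
Q1 = element at index 2 = 36
Q3 = element at index 6 = 89
IQR = 89 - 36 = 53
Final answer: 53


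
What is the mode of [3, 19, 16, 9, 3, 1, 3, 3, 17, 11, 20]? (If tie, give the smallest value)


Count the frequency of each value:
  1 appears 1 time(s)
  3 appears 4 time(s)
  9 appears 1 time(s)
  11 appears 1 time(s)
  16 appears 1 time(s)
  17 appears 1 time(s)
  19 appears 1 time(s)
  20 appears 1 time(s)
Maximum frequency is 4.
Only 3 reaches that frequency, so it is the mode.
Final answer: 3


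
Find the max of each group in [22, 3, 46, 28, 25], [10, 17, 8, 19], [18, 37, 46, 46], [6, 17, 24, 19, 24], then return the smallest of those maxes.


Find max of each group:
  Group 1: [22, 3, 46, 28, 25] -> max = 46
  Group 2: [10, 17, 8, 19] -> max = 19
  Group 3: [18, 37, 46, 46] -> max = 46
  Group 4: [6, 17, 24, 19, 24] -> max = 24
Maxes: [46, 19, 46, 24]
Minimum of maxes = 19
Final answer: 19


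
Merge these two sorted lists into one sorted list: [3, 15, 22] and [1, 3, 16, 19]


List A: [3, 15, 22]
List B: [1, 3, 16, 19]
Repeatedly compare the front elements and take the smaller:
  3 vs 1 -> take 1
  3 vs 3 -> take 3
  15 vs 3 -> take 3
  15 vs 16 -> take 15
  22 vs 16 -> take 16
  22 vs 19 -> take 19
  B is exhausted; append the rest of A: [22]
Final answer: [1, 3, 3, 15, 16, 19, 22]


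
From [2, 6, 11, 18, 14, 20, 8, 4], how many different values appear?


List all unique values:
Distinct values: [2, 4, 6, 8, 11, 14, 18, 20]
Count = 8
Final answer: 8


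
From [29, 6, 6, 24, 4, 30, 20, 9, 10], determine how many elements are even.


Check each element:
  29 is odd
  6 is even
  6 is even
  24 is even
  4 is even
  30 is even
  20 is even
  9 is odd
  10 is even
Evens: [6, 6, 24, 4, 30, 20, 10]
Count of evens = 7
Final answer: 7


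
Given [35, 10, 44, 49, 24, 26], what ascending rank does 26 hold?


Sort ascending: [10, 24, 26, 35, 44, 49]
Find 26 in the sorted list.
26 is at position 3 (1-indexed).
Final answer: 3


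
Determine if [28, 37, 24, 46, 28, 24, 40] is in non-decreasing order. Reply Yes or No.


Check consecutive pairs:
  28 <= 37? True
  37 <= 24? False
  24 <= 46? True
  46 <= 28? False
  28 <= 24? False
  24 <= 40? True
3 consecutive pair(s) are out of order, so the list is not sorted.
Final answer: No


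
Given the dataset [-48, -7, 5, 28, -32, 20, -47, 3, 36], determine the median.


First, sort the list: [-48, -47, -32, -7, 3, 5, 20, 28, 36]
The list has 9 elements (odd count).
The middle index is 4 (0-based), and the element there is 3.
Final answer: 3


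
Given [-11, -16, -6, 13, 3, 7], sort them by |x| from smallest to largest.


Compute absolute values:
  |-11| = 11
  |-16| = 16
  |-6| = 6
  |13| = 13
  |3| = 3
  |7| = 7
Absolute values in increasing order: 3 < 6 < 7 < 11 < 13 < 16
Listing the original numbers in that order gives the answer.
Final answer: [3, -6, 7, -11, 13, -16]


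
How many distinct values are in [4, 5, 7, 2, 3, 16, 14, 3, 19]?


List all unique values:
Distinct values: [2, 3, 4, 5, 7, 14, 16, 19]
Count = 8
Final answer: 8


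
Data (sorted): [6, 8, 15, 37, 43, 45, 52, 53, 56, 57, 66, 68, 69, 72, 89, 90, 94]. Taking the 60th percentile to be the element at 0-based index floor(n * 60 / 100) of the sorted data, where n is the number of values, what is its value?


The dataset has n = 17 elements.
Index = floor(17 * 60 / 100) = floor(1020 / 100) = floor(10.2) = 10
Counting from index 0 in the sorted data, the element at index 10 is 66.
Final answer: 66


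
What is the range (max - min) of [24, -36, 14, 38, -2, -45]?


Maximum value: 38
Minimum value: -45
Range = 38 - (-45) = 83
Final answer: 83


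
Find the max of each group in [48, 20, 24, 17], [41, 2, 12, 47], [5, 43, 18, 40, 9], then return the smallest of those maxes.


Find max of each group:
  Group 1: [48, 20, 24, 17] -> max = 48
  Group 2: [41, 2, 12, 47] -> max = 47
  Group 3: [5, 43, 18, 40, 9] -> max = 43
Maxes: [48, 47, 43]
Minimum of maxes = 43
Final answer: 43


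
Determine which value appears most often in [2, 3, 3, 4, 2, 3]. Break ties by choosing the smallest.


Count the frequency of each value:
  2 appears 2 time(s)
  3 appears 3 time(s)
  4 appears 1 time(s)
Maximum frequency is 3.
Only 3 reaches that frequency, so it is the mode.
Final answer: 3


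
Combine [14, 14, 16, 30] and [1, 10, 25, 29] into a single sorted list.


List A: [14, 14, 16, 30]
List B: [1, 10, 25, 29]
Repeatedly compare the front elements and take the smaller:
  14 vs 1 -> take 1
  14 vs 10 -> take 10
  14 vs 25 -> take 14
  14 vs 25 -> take 14
  16 vs 25 -> take 16
  30 vs 25 -> take 25
  30 vs 29 -> take 29
  B is exhausted; append the rest of A: [30]
Final answer: [1, 10, 14, 14, 16, 25, 29, 30]


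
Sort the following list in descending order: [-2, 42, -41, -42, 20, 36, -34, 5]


Original list: [-2, 42, -41, -42, 20, 36, -34, 5]
Repeatedly take the largest remaining element:
  Remaining [-2, 42, -41, -42, 20, 36, -34, 5] -> largest is 42
  Remaining [-2, -41, -42, 20, 36, -34, 5] -> largest is 36
  Remaining [-2, -41, -42, 20, -34, 5] -> largest is 20
  Remaining [-2, -41, -42, -34, 5] -> largest is 5
  Remaining [-2, -41, -42, -34] -> largest is -2
  Remaining [-41, -42, -34] -> largest is -34
  Remaining [-41, -42] -> largest is -41
  Remaining [-42] -> largest is -42
Collecting the picks in order gives the descending list.
Final answer: [42, 36, 20, 5, -2, -34, -41, -42]


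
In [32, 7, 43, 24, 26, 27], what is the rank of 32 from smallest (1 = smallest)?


Sort ascending: [7, 24, 26, 27, 32, 43]
Find 32 in the sorted list.
32 is at position 5 (1-indexed).
Final answer: 5


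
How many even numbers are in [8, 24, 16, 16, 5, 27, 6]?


Check each element:
  8 is even
  24 is even
  16 is even
  16 is even
  5 is odd
  27 is odd
  6 is even
Evens: [8, 24, 16, 16, 6]
Count of evens = 5
Final answer: 5


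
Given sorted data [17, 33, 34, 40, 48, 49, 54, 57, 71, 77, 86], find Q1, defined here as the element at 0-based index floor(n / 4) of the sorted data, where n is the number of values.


The list has n = 11 elements.
Q1 index = floor(11 / 4) = floor(2.75) = 2
Counting from index 0 in the sorted data, the element at index 2 is 34.
Final answer: 34


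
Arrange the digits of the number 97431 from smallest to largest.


The number 97431 has digits: 9, 7, 4, 3, 1
Sorted: 1, 3, 4, 7, 9
Joining the sorted digits gives the result.
Final answer: 13479


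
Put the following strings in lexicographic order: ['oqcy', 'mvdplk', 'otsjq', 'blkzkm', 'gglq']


Compare strings character by character (the first differing letter decides):
  'blkzkm' < 'gglq' since 'b' < 'g' at position 1
  'gglq' < 'mvdplk' since 'g' < 'm' at position 1
  'mvdplk' < 'oqcy' since 'm' < 'o' at position 1
  'oqcy' < 'otsjq' since 'q' < 't' at position 2
Chaining these comparisons gives the alphabetical order.
Final answer: ['blkzkm', 'gglq', 'mvdplk', 'oqcy', 'otsjq']


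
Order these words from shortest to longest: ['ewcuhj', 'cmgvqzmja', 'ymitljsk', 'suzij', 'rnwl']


Compute lengths:
  'ewcuhj' has length 6
  'cmgvqzmja' has length 9
  'ymitljsk' has length 8
  'suzij' has length 5
  'rnwl' has length 4
Lengths in increasing order: 4 < 5 < 6 < 8 < 9
Listing the words in that order gives the answer.
Final answer: ['rnwl', 'suzij', 'ewcuhj', 'ymitljsk', 'cmgvqzmja']


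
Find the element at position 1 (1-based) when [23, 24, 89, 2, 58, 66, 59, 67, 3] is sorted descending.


Sort descending: [89, 67, 66, 59, 58, 24, 23, 3, 2]
The 1st element (1-indexed) is at index 0.
Value = 89
Final answer: 89


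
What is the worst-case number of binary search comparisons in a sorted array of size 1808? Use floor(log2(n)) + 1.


Binary search halves the search space each step.
Maximum comparisons = floor(log2(1808)) + 1
log2(1808) = 10.8202
floor(log2(1808)) = 10, so 10 + 1 = 11
Final answer: 11


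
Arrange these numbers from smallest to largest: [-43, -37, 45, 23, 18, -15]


Original list: [-43, -37, 45, 23, 18, -15]
Repeatedly take the smallest remaining element:
  Remaining [-43, -37, 45, 23, 18, -15] -> smallest is -43
  Remaining [-37, 45, 23, 18, -15] -> smallest is -37
  Remaining [45, 23, 18, -15] -> smallest is -15
  Remaining [45, 23, 18] -> smallest is 18
  Remaining [45, 23] -> smallest is 23
  Remaining [45] -> smallest is 45
Collecting the picks in order gives the sorted list.
Final answer: [-43, -37, -15, 18, 23, 45]


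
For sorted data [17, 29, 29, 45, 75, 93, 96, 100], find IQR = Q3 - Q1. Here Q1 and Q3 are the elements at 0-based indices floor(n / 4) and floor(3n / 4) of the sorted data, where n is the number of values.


The data has n = 8 elements.
Q1 index = floor(8 / 4) = floor(2) = 2; Q3 index = floor(3 * 8 / 4) = floor(6) = 6
Q1 = element at index 2 = 29
Q3 = element at index 6 = 96
IQR = 96 - 29 = 67
Final answer: 67


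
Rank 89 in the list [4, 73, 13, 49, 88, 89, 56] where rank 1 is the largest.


Sort descending: [89, 88, 73, 56, 49, 13, 4]
Find 89 in the sorted list.
89 is at position 1.
Final answer: 1


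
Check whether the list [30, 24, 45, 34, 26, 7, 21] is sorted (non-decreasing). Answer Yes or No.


Check consecutive pairs:
  30 <= 24? False
  24 <= 45? True
  45 <= 34? False
  34 <= 26? False
  26 <= 7? False
  7 <= 21? True
4 consecutive pair(s) are out of order, so the list is not sorted.
Final answer: No


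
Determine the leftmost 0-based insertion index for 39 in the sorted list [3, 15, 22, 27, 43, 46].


List is sorted: [3, 15, 22, 27, 43, 46]
We need the leftmost position where 39 can be inserted, i.e. the first index whose element is >= 39 (or the end of the list if none is).
Binary search with low=0, high=6 (0-based indices):
  low=0, high=6, mid=3: a[3]=27 < 39, so low = 4
  low=4, high=6, mid=5: a[5]=46 >= 39, so high = 5
  low=4, high=5, mid=4: a[4]=43 >= 39, so high = 4
Now low = high = 4, so the insertion index is 4.
Final answer: 4


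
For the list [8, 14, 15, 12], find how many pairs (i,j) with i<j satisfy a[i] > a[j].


For each element, count the later elements that are smaller than it:
  8 (index 0): smaller elements after it = [] -> 0
  14 (index 1): smaller elements after it = [12] -> 1
  15 (index 2): smaller elements after it = [12] -> 1
Total inversions = 0 + 1 + 1 = 2
Final answer: 2


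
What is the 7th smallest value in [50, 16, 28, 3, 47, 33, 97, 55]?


Sort ascending: [3, 16, 28, 33, 47, 50, 55, 97]
The 7th element (1-indexed) is at index 6.
Value = 55
Final answer: 55


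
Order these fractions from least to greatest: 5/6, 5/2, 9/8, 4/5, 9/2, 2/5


Convert to decimal for comparison:
  5/6 = 0.8333
  5/2 = 2.5
  9/8 = 1.125
  4/5 = 0.8
  9/2 = 4.5
  2/5 = 0.4
Decimals in increasing order: 0.4 < 0.8 < 0.8333 < 1.125 < 2.5 < 4.5
Writing each back as its fraction gives the sorted order.
Final answer: 2/5, 4/5, 5/6, 9/8, 5/2, 9/2


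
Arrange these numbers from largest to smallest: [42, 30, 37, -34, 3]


Original list: [42, 30, 37, -34, 3]
Repeatedly take the largest remaining element:
  Remaining [42, 30, 37, -34, 3] -> largest is 42
  Remaining [30, 37, -34, 3] -> largest is 37
  Remaining [30, -34, 3] -> largest is 30
  Remaining [-34, 3] -> largest is 3
  Remaining [-34] -> largest is -34
Collecting the picks in order gives the descending list.
Final answer: [42, 37, 30, 3, -34]


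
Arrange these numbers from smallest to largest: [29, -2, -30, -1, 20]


Original list: [29, -2, -30, -1, 20]
Repeatedly take the smallest remaining element:
  Remaining [29, -2, -30, -1, 20] -> smallest is -30
  Remaining [29, -2, -1, 20] -> smallest is -2
  Remaining [29, -1, 20] -> smallest is -1
  Remaining [29, 20] -> smallest is 20
  Remaining [29] -> smallest is 29
Collecting the picks in order gives the sorted list.
Final answer: [-30, -2, -1, 20, 29]


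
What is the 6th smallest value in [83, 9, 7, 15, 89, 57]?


Sort ascending: [7, 9, 15, 57, 83, 89]
The 6th element (1-indexed) is at index 5.
Value = 89
Final answer: 89


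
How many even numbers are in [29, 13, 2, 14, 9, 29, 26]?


Check each element:
  29 is odd
  13 is odd
  2 is even
  14 is even
  9 is odd
  29 is odd
  26 is even
Evens: [2, 14, 26]
Count of evens = 3
Final answer: 3


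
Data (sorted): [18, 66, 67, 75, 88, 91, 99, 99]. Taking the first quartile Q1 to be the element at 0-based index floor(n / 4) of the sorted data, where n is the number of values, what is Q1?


The list has n = 8 elements.
Q1 index = floor(8 / 4) = floor(2) = 2
Counting from index 0 in the sorted data, the element at index 2 is 67.
Final answer: 67


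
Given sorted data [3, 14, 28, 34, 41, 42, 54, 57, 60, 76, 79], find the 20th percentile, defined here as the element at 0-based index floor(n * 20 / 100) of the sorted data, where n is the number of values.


The dataset has n = 11 elements.
Index = floor(11 * 20 / 100) = floor(220 / 100) = floor(2.2) = 2
Counting from index 0 in the sorted data, the element at index 2 is 28.
Final answer: 28


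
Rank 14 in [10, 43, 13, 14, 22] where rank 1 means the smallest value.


Sort ascending: [10, 13, 14, 22, 43]
Find 14 in the sorted list.
14 is at position 3 (1-indexed).
Final answer: 3


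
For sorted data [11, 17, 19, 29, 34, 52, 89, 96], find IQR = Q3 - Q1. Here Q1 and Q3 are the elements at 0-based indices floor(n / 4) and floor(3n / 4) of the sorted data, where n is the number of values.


The data has n = 8 elements.
Q1 index = floor(8 / 4) = floor(2) = 2; Q3 index = floor(3 * 8 / 4) = floor(6) = 6
Q1 = element at index 2 = 19
Q3 = element at index 6 = 89
IQR = 89 - 19 = 70
Final answer: 70


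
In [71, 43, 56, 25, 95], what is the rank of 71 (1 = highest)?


Sort descending: [95, 71, 56, 43, 25]
Find 71 in the sorted list.
71 is at position 2.
Final answer: 2


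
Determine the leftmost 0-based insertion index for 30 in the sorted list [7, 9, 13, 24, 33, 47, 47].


List is sorted: [7, 9, 13, 24, 33, 47, 47]
We need the leftmost position where 30 can be inserted, i.e. the first index whose element is >= 30 (or the end of the list if none is).
Binary search with low=0, high=7 (0-based indices):
  low=0, high=7, mid=3: a[3]=24 < 30, so low = 4
  low=4, high=7, mid=5: a[5]=47 >= 30, so high = 5
  low=4, high=5, mid=4: a[4]=33 >= 30, so high = 4
Now low = high = 4, so the insertion index is 4.
Final answer: 4


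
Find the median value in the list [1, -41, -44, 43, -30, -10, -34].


First, sort the list: [-44, -41, -34, -30, -10, 1, 43]
The list has 7 elements (odd count).
The middle index is 3 (0-based), and the element there is -30.
Final answer: -30


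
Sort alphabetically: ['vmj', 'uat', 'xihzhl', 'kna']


Compare strings character by character (the first differing letter decides):
  'kna' < 'uat' since 'k' < 'u' at position 1
  'uat' < 'vmj' since 'u' < 'v' at position 1
  'vmj' < 'xihzhl' since 'v' < 'x' at position 1
Chaining these comparisons gives the alphabetical order.
Final answer: ['kna', 'uat', 'vmj', 'xihzhl']
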